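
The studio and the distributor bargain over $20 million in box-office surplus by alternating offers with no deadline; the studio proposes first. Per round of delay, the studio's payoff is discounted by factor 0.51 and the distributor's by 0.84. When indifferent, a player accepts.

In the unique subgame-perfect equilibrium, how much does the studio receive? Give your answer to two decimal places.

5.60

Let x be the studio's share when the studio proposes and y be the distributor's share when the distributor proposes.
The distributor accepts iff offered ≥ 0.84·y, so x = 20 − 0.84y. Symmetrically y = 20 − 0.51x.
Substituting: x = 20 − 0.84(20 − 0.51x), giving x(1 − 0.51·0.84) = 20(1 − 0.84).
So x = 20 × 0.16 / 0.5716 ≈ 5.5983, and the distributor receives 20 − x ≈ 14.4017.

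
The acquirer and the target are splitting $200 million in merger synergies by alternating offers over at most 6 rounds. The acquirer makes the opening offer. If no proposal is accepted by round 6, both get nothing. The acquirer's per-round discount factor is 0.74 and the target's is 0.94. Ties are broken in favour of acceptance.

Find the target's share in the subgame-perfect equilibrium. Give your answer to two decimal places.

Round 6 (the target proposes): the acquirer will accept anything ≥ 0, so the target offers 0 and keeps 200.
Round 5 (the acquirer proposes): the target can get 200 next round, worth 0.94 × 200 = 188 now, so the acquirer offers 188, keeping 12.
Round 4 (the target proposes): the acquirer can get 12 next round, worth 0.74 × 12 = 8.88 now; the target offers that and keeps 191.12.
Round 3 (the acquirer proposes): the target can get 191.12 next round, worth 0.94 × 191.12 = 179.6528 now. The acquirer offers 179.6528 and keeps 200 − 179.6528 = 20.3472.
Round 2 (the target proposes): the acquirer can get 20.3472 next round, worth 0.74 × 20.3472 = 15.056928 now; the target offers that and keeps 184.943072.
Round 1 (the acquirer proposes): the target can get 184.943072 next round, worth 0.94 × 184.943072 = 173.84648768 now, so the acquirer offers 173.84648768, keeping 26.15351232.

173.85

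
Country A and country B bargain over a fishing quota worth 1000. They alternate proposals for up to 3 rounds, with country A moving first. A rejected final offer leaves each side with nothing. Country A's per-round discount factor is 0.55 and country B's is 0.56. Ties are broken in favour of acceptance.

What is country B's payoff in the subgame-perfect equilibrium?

Round 3 (country A proposes): rejection yields 0 for country B; country A offers 0 and keeps 1000.
Round 2 (country B proposes): country A can get 1000 next round, worth 0.55 × 1000 = 550 now; country B offers that and keeps 450.
Round 1 (country A proposes): country B can get 450 next round, worth 0.56 × 450 = 252 now; country A offers that and keeps 748.

252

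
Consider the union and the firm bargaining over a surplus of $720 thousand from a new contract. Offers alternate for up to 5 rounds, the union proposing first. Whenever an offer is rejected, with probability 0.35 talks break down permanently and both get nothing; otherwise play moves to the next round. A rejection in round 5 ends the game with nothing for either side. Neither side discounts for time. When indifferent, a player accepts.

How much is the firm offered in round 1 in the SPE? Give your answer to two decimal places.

233.01

By backward induction:
Round 5 (the union proposes): the firm will accept anything ≥ 0, so the union offers 0 and keeps 720.
Round 4 (the firm proposes): rejecting gives the union an expected 0.65 × 720 = 468; the firm offers that and keeps 252.
Round 3 (the union proposes): rejecting gives the firm an expected 0.65 × 252 = 163.8. The union offers 163.8 and keeps 720 − 163.8 = 556.2.
Round 2 (the firm proposes): rejecting gives the union an expected 0.65 × 556.2 = 361.53, so the firm offers 361.53, keeping 358.47.
Round 1 (the union proposes): rejecting gives the firm an expected 0.65 × 358.47 = 233.0055, so the union offers 233.0055, keeping 486.9945.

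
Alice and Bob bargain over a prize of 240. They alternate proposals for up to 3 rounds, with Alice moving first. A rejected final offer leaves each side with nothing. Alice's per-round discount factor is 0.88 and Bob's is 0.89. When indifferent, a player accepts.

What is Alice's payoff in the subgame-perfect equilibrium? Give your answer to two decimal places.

By backward induction:
Round 3 (Alice proposes): Bob will accept anything ≥ 0, so Alice offers 0 and keeps 240.
Round 2 (Bob proposes): Alice can get 240 next round, worth 0.88 × 240 = 211.2 now. Bob offers 211.2 and keeps 240 − 211.2 = 28.8.
Round 1 (Alice proposes): Bob can get 28.8 next round, worth 0.89 × 28.8 = 25.632 now. Alice offers 25.632 and keeps 240 − 25.632 = 214.368.

214.37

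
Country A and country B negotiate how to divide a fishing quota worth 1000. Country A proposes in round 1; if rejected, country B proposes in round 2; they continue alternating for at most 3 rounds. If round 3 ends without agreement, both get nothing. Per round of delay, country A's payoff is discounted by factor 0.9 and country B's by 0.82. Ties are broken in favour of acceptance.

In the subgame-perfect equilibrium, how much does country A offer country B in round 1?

82

Round 3 (country A proposes): rejection yields 0 for country B; country A offers 0 and keeps 1000.
Round 2 (country B proposes): country A can get 1000 next round, worth 0.9 × 1000 = 900 now; country B offers that and keeps 100.
Round 1 (country A proposes): country B can get 100 next round, worth 0.82 × 100 = 82 now. Country A offers 82 and keeps 1000 − 82 = 918.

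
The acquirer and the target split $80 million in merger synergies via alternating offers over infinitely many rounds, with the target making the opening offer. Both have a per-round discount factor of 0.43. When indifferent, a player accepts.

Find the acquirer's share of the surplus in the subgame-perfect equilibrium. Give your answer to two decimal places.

24.06

Let x be the target's share when the target proposes and y be the acquirer's share when the acquirer proposes.
The acquirer accepts iff offered ≥ 0.43·y, so x = 80 − 0.43y. Symmetrically y = 80 − 0.43x.
Substituting: x = 80 − 0.43(80 − 0.43x), giving x(1 − 0.43·0.43) = 80(1 − 0.43).
So x = 80 × 0.57 / 0.8151 ≈ 55.9441, and the acquirer receives 80 − x ≈ 24.0559.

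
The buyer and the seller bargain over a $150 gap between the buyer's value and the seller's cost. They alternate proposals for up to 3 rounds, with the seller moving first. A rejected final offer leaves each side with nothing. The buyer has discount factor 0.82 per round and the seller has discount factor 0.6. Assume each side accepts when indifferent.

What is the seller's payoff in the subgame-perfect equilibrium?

100.8

Round 3 (the seller proposes): the buyer will accept anything ≥ 0, so the seller offers 0 and keeps 150.
Round 2 (the buyer proposes): the seller can get 150 next round, worth 0.6 × 150 = 90 now. The buyer offers 90 and keeps 150 − 90 = 60.
Round 1 (the seller proposes): the buyer can get 60 next round, worth 0.82 × 60 = 49.2 now, so the seller offers 49.2, keeping 100.8.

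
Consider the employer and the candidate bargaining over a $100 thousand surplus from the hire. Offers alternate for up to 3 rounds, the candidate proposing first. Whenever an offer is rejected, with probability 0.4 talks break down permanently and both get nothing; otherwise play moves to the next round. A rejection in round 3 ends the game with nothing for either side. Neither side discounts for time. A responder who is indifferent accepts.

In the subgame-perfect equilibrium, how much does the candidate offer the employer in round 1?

By backward induction:
Round 3 (the candidate proposes): rejection yields 0 for the employer; the candidate offers 0 and keeps 100.
Round 2 (the employer proposes): rejecting gives the candidate an expected 0.6 × 100 = 60. The employer offers 60 and keeps 100 − 60 = 40.
Round 1 (the candidate proposes): rejecting gives the employer an expected 0.6 × 40 = 24. The candidate offers 24 and keeps 100 − 24 = 76.

24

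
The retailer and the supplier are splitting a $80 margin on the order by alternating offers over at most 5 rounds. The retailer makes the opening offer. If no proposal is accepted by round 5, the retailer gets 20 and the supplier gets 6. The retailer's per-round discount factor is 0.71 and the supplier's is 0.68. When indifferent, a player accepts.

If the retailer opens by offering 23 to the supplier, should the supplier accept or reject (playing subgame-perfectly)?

Reject

Round 5 (the retailer proposes): the supplier gets 6 if talks fail, so the retailer offers 6 and keeps 74.
Round 4 (the supplier proposes): the retailer can get 74 next round, worth 0.71 × 74 = 52.54 now, so the supplier offers 52.54, keeping 27.46.
Round 3 (the retailer proposes): the supplier can get 27.46 next round, worth 0.68 × 27.46 = 18.6728 now, so the retailer offers 18.6728, keeping 61.3272.
Round 2 (the supplier proposes): the retailer can get 61.3272 next round, worth 0.71 × 61.3272 = 43.542312 now, so the supplier offers 43.542312, keeping 36.457688.
So by rejecting in round 1, the supplier gets 36.457688 next round, worth 0.68 × 36.457688 = 24.79122784 now.
Offer 23 < 24.79122784, so the supplier rejects.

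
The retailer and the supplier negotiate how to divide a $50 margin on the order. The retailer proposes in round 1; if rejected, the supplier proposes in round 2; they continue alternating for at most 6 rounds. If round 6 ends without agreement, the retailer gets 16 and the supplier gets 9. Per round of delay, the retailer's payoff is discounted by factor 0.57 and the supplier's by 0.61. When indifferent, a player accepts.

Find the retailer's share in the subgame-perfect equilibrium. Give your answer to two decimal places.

29.82

Round 6 (the supplier proposes): the retailer gets 16 if talks fail, so the supplier offers 16 and keeps 34.
Round 5 (the retailer proposes): the supplier can get 34 next round, worth 0.61 × 34 = 20.74 now. The retailer offers 20.74 and keeps 50 − 20.74 = 29.26.
Round 4 (the supplier proposes): the retailer can get 29.26 next round, worth 0.57 × 29.26 = 16.6782 now. The supplier offers 16.6782 and keeps 50 − 16.6782 = 33.3218.
Round 3 (the retailer proposes): the supplier can get 33.3218 next round, worth 0.61 × 33.3218 = 20.326298 now, so the retailer offers 20.326298, keeping 29.673702.
Round 2 (the supplier proposes): the retailer can get 29.673702 next round, worth 0.57 × 29.673702 = 16.91401014 now, so the supplier offers 16.91401014, keeping 33.08598986.
Round 1 (the retailer proposes): the supplier can get 33.08598986 next round, worth 0.61 × 33.08598986 = 20.1824538146 now; the retailer offers that and keeps 29.8175461854.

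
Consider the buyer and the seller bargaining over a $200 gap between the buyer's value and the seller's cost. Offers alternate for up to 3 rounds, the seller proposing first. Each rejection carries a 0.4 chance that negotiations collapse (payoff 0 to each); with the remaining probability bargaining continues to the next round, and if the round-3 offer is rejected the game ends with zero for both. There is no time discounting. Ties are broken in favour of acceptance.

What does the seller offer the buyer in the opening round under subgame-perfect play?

Round 3 (the seller proposes): the buyer will accept anything ≥ 0, so the seller offers 0 and keeps 200.
Round 2 (the buyer proposes): rejecting gives the seller an expected 0.6 × 200 = 120; the buyer offers that and keeps 80.
Round 1 (the seller proposes): rejecting gives the buyer an expected 0.6 × 80 = 48; the seller offers that and keeps 152.

48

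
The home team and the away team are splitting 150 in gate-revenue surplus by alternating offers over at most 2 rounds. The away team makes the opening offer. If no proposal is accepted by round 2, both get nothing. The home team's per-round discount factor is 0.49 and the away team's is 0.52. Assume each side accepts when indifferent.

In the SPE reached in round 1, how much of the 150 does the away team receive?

Round 2 (the home team proposes): the away team will accept anything ≥ 0, so the home team offers 0 and keeps 150.
Round 1 (the away team proposes): the home team can get 150 next round, worth 0.49 × 150 = 73.5 now. The away team offers 73.5 and keeps 150 − 73.5 = 76.5.

76.5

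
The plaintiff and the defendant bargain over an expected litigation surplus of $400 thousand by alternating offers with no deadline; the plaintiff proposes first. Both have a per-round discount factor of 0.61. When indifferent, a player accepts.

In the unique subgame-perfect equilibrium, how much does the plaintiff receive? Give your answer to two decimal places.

248.45

When the plaintiff proposes, the defendant accepts any offer worth at least 0.61 times what the defendant would get by proposing next round; and vice versa.
This gives x = 400 − 0.61y and y = 400 − 0.61x, where x and y are each side's share when it proposes.
Hence (1 − 0.61·0.61)x = 400(1 − 0.61), i.e. 0.6279·x = 156.
x ≈ 248.4472; the defendant's share is 400 − x ≈ 151.5528.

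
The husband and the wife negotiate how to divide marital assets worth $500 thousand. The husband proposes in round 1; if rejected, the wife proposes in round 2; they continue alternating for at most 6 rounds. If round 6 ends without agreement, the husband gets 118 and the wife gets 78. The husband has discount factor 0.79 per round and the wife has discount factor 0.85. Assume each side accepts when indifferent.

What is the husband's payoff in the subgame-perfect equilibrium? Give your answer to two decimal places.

204.41

By backward induction:
Round 6 (the wife proposes): the husband gets 118 if talks fail, so the wife offers 118 and keeps 382.
Round 5 (the husband proposes): the wife can get 382 next round, worth 0.85 × 382 = 324.7 now. The husband offers 324.7 and keeps 500 − 324.7 = 175.3.
Round 4 (the wife proposes): the husband can get 175.3 next round, worth 0.79 × 175.3 = 138.487 now. The wife offers 138.487 and keeps 500 − 138.487 = 361.513.
Round 3 (the husband proposes): the wife can get 361.513 next round, worth 0.85 × 361.513 = 307.28605 now; the husband offers that and keeps 192.71395.
Round 2 (the wife proposes): the husband can get 192.71395 next round, worth 0.79 × 192.71395 = 152.2440205 now; the wife offers that and keeps 347.7559795.
Round 1 (the husband proposes): the wife can get 347.7559795 next round, worth 0.85 × 347.7559795 = 295.592582575 now. The husband offers 295.592582575 and keeps 500 − 295.592582575 = 204.407417425.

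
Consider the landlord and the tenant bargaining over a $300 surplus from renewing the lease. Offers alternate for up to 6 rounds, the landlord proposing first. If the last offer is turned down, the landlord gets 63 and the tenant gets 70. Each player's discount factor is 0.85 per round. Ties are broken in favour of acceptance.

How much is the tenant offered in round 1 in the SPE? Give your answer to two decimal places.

171.04

Round 6 (the tenant proposes): the landlord gets 63 if talks fail, so the tenant offers 63 and keeps 237.
Round 5 (the landlord proposes): the tenant can get 237 next round, worth 0.85 × 237 = 201.45 now, so the landlord offers 201.45, keeping 98.55.
Round 4 (the tenant proposes): the landlord can get 98.55 next round, worth 0.85 × 98.55 = 83.7675 now, so the tenant offers 83.7675, keeping 216.2325.
Round 3 (the landlord proposes): the tenant can get 216.2325 next round, worth 0.85 × 216.2325 = 183.797625 now; the landlord offers that and keeps 116.202375.
Round 2 (the tenant proposes): the landlord can get 116.202375 next round, worth 0.85 × 116.202375 = 98.77201875 now, so the tenant offers 98.77201875, keeping 201.22798125.
Round 1 (the landlord proposes): the tenant can get 201.22798125 next round, worth 0.85 × 201.22798125 = 171.0437840625 now, so the landlord offers 171.0437840625, keeping 128.9562159375.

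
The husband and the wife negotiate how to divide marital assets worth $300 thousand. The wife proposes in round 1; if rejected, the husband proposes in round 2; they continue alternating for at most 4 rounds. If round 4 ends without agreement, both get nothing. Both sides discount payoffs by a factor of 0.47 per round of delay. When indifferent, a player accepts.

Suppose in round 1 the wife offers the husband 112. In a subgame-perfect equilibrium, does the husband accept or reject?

Accept

Round 4 (the husband proposes): rejection yields 0 for the wife; the husband offers 0 and keeps 300.
Round 3 (the wife proposes): the husband can get 300 next round, worth 0.47 × 300 = 141 now. The wife offers 141 and keeps 300 − 141 = 159.
Round 2 (the husband proposes): the wife can get 159 next round, worth 0.47 × 159 = 74.73 now, so the husband offers 74.73, keeping 225.27.
So by rejecting in round 1, the husband gets 225.27 next round, worth 0.47 × 225.27 = 105.8769 now.
Offer 112 ≥ 105.8769, so the husband accepts.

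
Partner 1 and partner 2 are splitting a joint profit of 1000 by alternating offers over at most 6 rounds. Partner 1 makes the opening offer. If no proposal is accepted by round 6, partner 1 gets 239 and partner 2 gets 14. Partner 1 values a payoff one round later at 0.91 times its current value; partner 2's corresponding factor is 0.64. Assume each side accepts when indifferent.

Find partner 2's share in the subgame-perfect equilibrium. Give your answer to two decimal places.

256.35

Solve by backward induction from round 6.
Round 6 (partner 2 proposes): partner 1 gets 239 if talks fail, so partner 2 offers 239 and keeps 761.
Round 5 (partner 1 proposes): partner 2 can get 761 next round, worth 0.64 × 761 = 487.04 now, so partner 1 offers 487.04, keeping 512.96.
Round 4 (partner 2 proposes): partner 1 can get 512.96 next round, worth 0.91 × 512.96 = 466.7936 now; partner 2 offers that and keeps 533.2064.
Round 3 (partner 1 proposes): partner 2 can get 533.2064 next round, worth 0.64 × 533.2064 = 341.252096 now. Partner 1 offers 341.252096 and keeps 1000 − 341.252096 = 658.747904.
Round 2 (partner 2 proposes): partner 1 can get 658.747904 next round, worth 0.91 × 658.747904 = 599.46059264 now; partner 2 offers that and keeps 400.53940736.
Round 1 (partner 1 proposes): partner 2 can get 400.53940736 next round, worth 0.64 × 400.53940736 = 256.3452207104 now; partner 1 offers that and keeps 743.6547792896.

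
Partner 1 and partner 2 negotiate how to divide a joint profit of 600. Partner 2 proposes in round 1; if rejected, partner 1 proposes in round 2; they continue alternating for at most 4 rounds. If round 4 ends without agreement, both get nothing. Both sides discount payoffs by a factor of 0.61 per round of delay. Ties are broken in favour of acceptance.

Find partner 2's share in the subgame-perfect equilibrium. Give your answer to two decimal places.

321.07

Work backward from the last round.
Round 4 (partner 1 proposes): rejection yields 0 for partner 2; partner 1 offers 0 and keeps 600.
Round 3 (partner 2 proposes): partner 1 can get 600 next round, worth 0.61 × 600 = 366 now; partner 2 offers that and keeps 234.
Round 2 (partner 1 proposes): partner 2 can get 234 next round, worth 0.61 × 234 = 142.74 now. Partner 1 offers 142.74 and keeps 600 − 142.74 = 457.26.
Round 1 (partner 2 proposes): partner 1 can get 457.26 next round, worth 0.61 × 457.26 = 278.9286 now; partner 2 offers that and keeps 321.0714.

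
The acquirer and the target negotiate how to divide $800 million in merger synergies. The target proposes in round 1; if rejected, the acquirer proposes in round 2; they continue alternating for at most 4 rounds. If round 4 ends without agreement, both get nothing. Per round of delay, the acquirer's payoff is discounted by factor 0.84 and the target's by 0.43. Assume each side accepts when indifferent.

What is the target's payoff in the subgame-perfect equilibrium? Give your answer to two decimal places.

174.23

Round 4 (the acquirer proposes): the target will accept anything ≥ 0, so the acquirer offers 0 and keeps 800.
Round 3 (the target proposes): the acquirer can get 800 next round, worth 0.84 × 800 = 672 now, so the target offers 672, keeping 128.
Round 2 (the acquirer proposes): the target can get 128 next round, worth 0.43 × 128 = 55.04 now, so the acquirer offers 55.04, keeping 744.96.
Round 1 (the target proposes): the acquirer can get 744.96 next round, worth 0.84 × 744.96 = 625.7664 now, so the target offers 625.7664, keeping 174.2336.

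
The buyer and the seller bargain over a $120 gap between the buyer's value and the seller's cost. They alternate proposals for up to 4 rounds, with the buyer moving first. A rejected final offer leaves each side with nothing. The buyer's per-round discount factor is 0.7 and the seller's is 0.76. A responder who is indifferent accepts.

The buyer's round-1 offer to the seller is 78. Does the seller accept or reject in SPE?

Accept

Round 4 (the seller proposes): rejection yields 0 for the buyer; the seller offers 0 and keeps 120.
Round 3 (the buyer proposes): the seller can get 120 next round, worth 0.76 × 120 = 91.2 now; the buyer offers that and keeps 28.8.
Round 2 (the seller proposes): the buyer can get 28.8 next round, worth 0.7 × 28.8 = 20.16 now, so the seller offers 20.16, keeping 99.84.
So by rejecting in round 1, the seller gets 99.84 next round, worth 0.76 × 99.84 = 75.8784 now.
Offer 78 ≥ 75.8784, so the seller accepts.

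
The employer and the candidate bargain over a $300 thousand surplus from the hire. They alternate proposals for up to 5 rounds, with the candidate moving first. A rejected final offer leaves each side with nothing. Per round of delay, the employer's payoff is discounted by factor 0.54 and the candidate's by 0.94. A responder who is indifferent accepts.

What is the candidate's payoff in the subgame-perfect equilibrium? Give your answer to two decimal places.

Solve by backward induction from round 5.
Round 5 (the candidate proposes): rejection yields 0 for the employer; the candidate offers 0 and keeps 300.
Round 4 (the employer proposes): the candidate can get 300 next round, worth 0.94 × 300 = 282 now, so the employer offers 282, keeping 18.
Round 3 (the candidate proposes): the employer can get 18 next round, worth 0.54 × 18 = 9.72 now. The candidate offers 9.72 and keeps 300 − 9.72 = 290.28.
Round 2 (the employer proposes): the candidate can get 290.28 next round, worth 0.94 × 290.28 = 272.8632 now. The employer offers 272.8632 and keeps 300 − 272.8632 = 27.1368.
Round 1 (the candidate proposes): the employer can get 27.1368 next round, worth 0.54 × 27.1368 = 14.653872 now. The candidate offers 14.653872 and keeps 300 − 14.653872 = 285.346128.

285.35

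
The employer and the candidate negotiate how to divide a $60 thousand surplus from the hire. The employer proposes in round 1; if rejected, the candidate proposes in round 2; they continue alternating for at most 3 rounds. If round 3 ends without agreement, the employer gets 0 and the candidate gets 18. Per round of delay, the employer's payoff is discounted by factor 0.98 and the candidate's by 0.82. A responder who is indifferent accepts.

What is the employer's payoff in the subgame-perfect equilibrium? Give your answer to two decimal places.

44.55

Round 3 (the employer proposes): the candidate gets 18 if talks fail, so the employer offers 18 and keeps 42.
Round 2 (the candidate proposes): the employer can get 42 next round, worth 0.98 × 42 = 41.16 now; the candidate offers that and keeps 18.84.
Round 1 (the employer proposes): the candidate can get 18.84 next round, worth 0.82 × 18.84 = 15.4488 now. The employer offers 15.4488 and keeps 60 − 15.4488 = 44.5512.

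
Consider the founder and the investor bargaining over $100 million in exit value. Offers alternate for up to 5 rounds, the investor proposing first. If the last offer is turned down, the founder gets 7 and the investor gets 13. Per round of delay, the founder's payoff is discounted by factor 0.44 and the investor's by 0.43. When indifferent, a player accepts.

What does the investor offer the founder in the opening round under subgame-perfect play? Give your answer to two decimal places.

30.08

Solve by backward induction from round 5.
Round 5 (the investor proposes): the founder gets 7 if talks fail, so the investor offers 7 and keeps 93.
Round 4 (the founder proposes): the investor can get 93 next round, worth 0.43 × 93 = 39.99 now, so the founder offers 39.99, keeping 60.01.
Round 3 (the investor proposes): the founder can get 60.01 next round, worth 0.44 × 60.01 = 26.4044 now. The investor offers 26.4044 and keeps 100 − 26.4044 = 73.5956.
Round 2 (the founder proposes): the investor can get 73.5956 next round, worth 0.43 × 73.5956 = 31.646108 now. The founder offers 31.646108 and keeps 100 − 31.646108 = 68.353892.
Round 1 (the investor proposes): the founder can get 68.353892 next round, worth 0.44 × 68.353892 = 30.07571248 now; the investor offers that and keeps 69.92428752.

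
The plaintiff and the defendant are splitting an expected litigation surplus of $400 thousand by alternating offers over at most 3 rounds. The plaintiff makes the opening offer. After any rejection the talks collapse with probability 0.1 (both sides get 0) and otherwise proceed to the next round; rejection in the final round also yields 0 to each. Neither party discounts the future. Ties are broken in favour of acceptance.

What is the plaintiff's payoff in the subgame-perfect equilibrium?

364

Round 3 (the plaintiff proposes): rejection yields 0 for the defendant; the plaintiff offers 0 and keeps 400.
Round 2 (the defendant proposes): rejecting gives the plaintiff an expected 0.9 × 400 = 360. The defendant offers 360 and keeps 400 − 360 = 40.
Round 1 (the plaintiff proposes): rejecting gives the defendant an expected 0.9 × 40 = 36; the plaintiff offers that and keeps 364.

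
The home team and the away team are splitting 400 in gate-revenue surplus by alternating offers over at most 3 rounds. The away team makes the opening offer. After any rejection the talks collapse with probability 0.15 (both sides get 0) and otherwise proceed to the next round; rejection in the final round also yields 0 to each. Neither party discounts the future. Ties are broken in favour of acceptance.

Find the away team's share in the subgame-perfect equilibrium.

349

By backward induction:
Round 3 (the away team proposes): the home team will accept anything ≥ 0, so the away team offers 0 and keeps 400.
Round 2 (the home team proposes): rejecting gives the away team an expected 0.85 × 400 = 340. The home team offers 340 and keeps 400 − 340 = 60.
Round 1 (the away team proposes): rejecting gives the home team an expected 0.85 × 60 = 51. The away team offers 51 and keeps 400 − 51 = 349.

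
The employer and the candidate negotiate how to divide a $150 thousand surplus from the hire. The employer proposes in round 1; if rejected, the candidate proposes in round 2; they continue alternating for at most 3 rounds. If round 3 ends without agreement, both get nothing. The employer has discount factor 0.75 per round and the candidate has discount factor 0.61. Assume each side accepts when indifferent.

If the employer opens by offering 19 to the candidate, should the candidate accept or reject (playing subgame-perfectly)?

Reject

Work out the candidate's continuation value if the offer is rejected.
Round 3 (the employer proposes): the candidate will accept anything ≥ 0, so the employer offers 0 and keeps 150.
Round 2 (the candidate proposes): the employer can get 150 next round, worth 0.75 × 150 = 112.5 now; the candidate offers that and keeps 37.5.
So by rejecting in round 1, the candidate gets 37.5 next round, worth 0.61 × 37.5 = 22.875 now.
Offer 19 < 22.875, so the candidate rejects.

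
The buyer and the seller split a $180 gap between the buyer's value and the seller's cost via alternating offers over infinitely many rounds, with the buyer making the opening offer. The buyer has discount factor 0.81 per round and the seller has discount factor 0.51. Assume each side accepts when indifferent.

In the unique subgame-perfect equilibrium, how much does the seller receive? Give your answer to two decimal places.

Let x be the buyer's share when the buyer proposes and y be the seller's share when the seller proposes.
The seller accepts iff offered ≥ 0.51·y, so x = 180 − 0.51y. Symmetrically y = 180 − 0.81x.
Substituting: x = 180 − 0.51(180 − 0.81x), giving x(1 − 0.81·0.51) = 180(1 − 0.51).
So x = 180 × 0.49 / 0.5869 ≈ 150.2811, and the seller receives 180 − x ≈ 29.7189.

29.72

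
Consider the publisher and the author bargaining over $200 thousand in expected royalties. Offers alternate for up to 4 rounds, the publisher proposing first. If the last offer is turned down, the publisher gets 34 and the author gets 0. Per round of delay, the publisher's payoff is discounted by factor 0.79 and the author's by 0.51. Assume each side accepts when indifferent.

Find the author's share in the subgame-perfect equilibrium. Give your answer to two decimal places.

55.53

By backward induction:
Round 4 (the author proposes): the publisher gets 34 if talks fail, so the author offers 34 and keeps 166.
Round 3 (the publisher proposes): the author can get 166 next round, worth 0.51 × 166 = 84.66 now, so the publisher offers 84.66, keeping 115.34.
Round 2 (the author proposes): the publisher can get 115.34 next round, worth 0.79 × 115.34 = 91.1186 now; the author offers that and keeps 108.8814.
Round 1 (the publisher proposes): the author can get 108.8814 next round, worth 0.51 × 108.8814 = 55.529514 now. The publisher offers 55.529514 and keeps 200 − 55.529514 = 144.470486.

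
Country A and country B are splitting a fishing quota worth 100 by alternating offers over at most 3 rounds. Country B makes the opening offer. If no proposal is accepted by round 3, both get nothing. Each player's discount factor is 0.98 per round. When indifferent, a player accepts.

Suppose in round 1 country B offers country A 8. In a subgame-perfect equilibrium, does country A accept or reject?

Round 3 (country B proposes): country A will accept anything ≥ 0, so country B offers 0 and keeps 100.
Round 2 (country A proposes): country B can get 100 next round, worth 0.98 × 100 = 98 now, so country A offers 98, keeping 2.
So by rejecting in round 1, country A gets 2 next round, worth 0.98 × 2 = 1.96 now.
Offer 8 ≥ 1.96, so country A accepts.

Accept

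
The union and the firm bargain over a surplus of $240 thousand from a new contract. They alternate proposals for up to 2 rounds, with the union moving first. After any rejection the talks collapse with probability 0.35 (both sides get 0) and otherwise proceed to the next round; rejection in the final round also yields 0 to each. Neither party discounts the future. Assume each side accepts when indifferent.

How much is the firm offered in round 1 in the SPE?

156

By backward induction:
Round 2 (the firm proposes): rejection yields 0 for the union; the firm offers 0 and keeps 240.
Round 1 (the union proposes): rejecting gives the firm an expected 0.65 × 240 = 156. The union offers 156 and keeps 240 − 156 = 84.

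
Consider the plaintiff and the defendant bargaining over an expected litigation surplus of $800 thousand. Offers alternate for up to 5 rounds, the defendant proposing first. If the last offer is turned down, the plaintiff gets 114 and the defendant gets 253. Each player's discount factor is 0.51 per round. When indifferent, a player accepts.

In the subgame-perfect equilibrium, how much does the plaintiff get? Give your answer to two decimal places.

259.63

Round 5 (the defendant proposes): the plaintiff gets 114 if talks fail, so the defendant offers 114 and keeps 686.
Round 4 (the plaintiff proposes): the defendant can get 686 next round, worth 0.51 × 686 = 349.86 now. The plaintiff offers 349.86 and keeps 800 − 349.86 = 450.14.
Round 3 (the defendant proposes): the plaintiff can get 450.14 next round, worth 0.51 × 450.14 = 229.5714 now. The defendant offers 229.5714 and keeps 800 − 229.5714 = 570.4286.
Round 2 (the plaintiff proposes): the defendant can get 570.4286 next round, worth 0.51 × 570.4286 = 290.918586 now; the plaintiff offers that and keeps 509.081414.
Round 1 (the defendant proposes): the plaintiff can get 509.081414 next round, worth 0.51 × 509.081414 = 259.63152114 now, so the defendant offers 259.63152114, keeping 540.36847886.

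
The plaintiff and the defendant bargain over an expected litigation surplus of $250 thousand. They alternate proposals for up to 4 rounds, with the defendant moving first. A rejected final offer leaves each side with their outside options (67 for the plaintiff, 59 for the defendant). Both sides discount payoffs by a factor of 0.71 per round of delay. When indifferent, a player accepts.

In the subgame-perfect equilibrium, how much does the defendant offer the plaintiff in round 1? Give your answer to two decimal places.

119.84

Round 4 (the plaintiff proposes): the defendant gets 59 if talks fail, so the plaintiff offers 59 and keeps 191.
Round 3 (the defendant proposes): the plaintiff can get 191 next round, worth 0.71 × 191 = 135.61 now, so the defendant offers 135.61, keeping 114.39.
Round 2 (the plaintiff proposes): the defendant can get 114.39 next round, worth 0.71 × 114.39 = 81.2169 now; the plaintiff offers that and keeps 168.7831.
Round 1 (the defendant proposes): the plaintiff can get 168.7831 next round, worth 0.71 × 168.7831 = 119.836001 now, so the defendant offers 119.836001, keeping 130.163999.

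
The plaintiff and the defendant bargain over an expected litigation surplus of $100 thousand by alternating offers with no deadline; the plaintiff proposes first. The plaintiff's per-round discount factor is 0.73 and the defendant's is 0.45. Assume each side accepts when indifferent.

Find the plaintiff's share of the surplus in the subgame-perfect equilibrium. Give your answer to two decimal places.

When the plaintiff proposes, the defendant accepts any offer worth at least 0.45 times what the defendant would get by proposing next round; and vice versa.
This gives x = 100 − 0.45y and y = 100 − 0.73x, where x and y are each side's share when it proposes.
Hence (1 − 0.45·0.73)x = 100(1 − 0.45), i.e. 0.6715·x = 55.
x ≈ 81.9062; the defendant's share is 100 − x ≈ 18.0938.

81.91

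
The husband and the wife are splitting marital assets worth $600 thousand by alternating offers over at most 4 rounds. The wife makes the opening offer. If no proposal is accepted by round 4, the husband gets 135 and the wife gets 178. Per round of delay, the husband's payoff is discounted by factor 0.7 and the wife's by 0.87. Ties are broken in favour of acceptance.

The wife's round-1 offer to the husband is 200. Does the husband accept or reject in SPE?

Reject

Round 4 (the husband proposes): the wife gets 178 if talks fail, so the husband offers 178 and keeps 422.
Round 3 (the wife proposes): the husband can get 422 next round, worth 0.7 × 422 = 295.4 now; the wife offers that and keeps 304.6.
Round 2 (the husband proposes): the wife can get 304.6 next round, worth 0.87 × 304.6 = 265.002 now. The husband offers 265.002 and keeps 600 − 265.002 = 334.998.
So by rejecting in round 1, the husband gets 334.998 next round, worth 0.7 × 334.998 = 234.4986 now.
Offer 200 < 234.4986, so the husband rejects.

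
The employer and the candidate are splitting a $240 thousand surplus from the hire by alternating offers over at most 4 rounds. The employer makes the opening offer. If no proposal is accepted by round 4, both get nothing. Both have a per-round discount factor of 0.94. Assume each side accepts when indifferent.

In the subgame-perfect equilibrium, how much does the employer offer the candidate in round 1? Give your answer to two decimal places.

Round 4 (the candidate proposes): rejection yields 0 for the employer; the candidate offers 0 and keeps 240.
Round 3 (the employer proposes): the candidate can get 240 next round, worth 0.94 × 240 = 225.6 now; the employer offers that and keeps 14.4.
Round 2 (the candidate proposes): the employer can get 14.4 next round, worth 0.94 × 14.4 = 13.536 now; the candidate offers that and keeps 226.464.
Round 1 (the employer proposes): the candidate can get 226.464 next round, worth 0.94 × 226.464 = 212.87616 now, so the employer offers 212.87616, keeping 27.12384.

212.88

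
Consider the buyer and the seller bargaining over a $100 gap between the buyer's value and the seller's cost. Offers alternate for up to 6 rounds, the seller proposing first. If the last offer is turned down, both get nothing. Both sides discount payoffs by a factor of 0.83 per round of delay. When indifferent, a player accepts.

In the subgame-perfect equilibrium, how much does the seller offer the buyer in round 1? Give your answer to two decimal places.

Round 6 (the buyer proposes): the seller will accept anything ≥ 0, so the buyer offers 0 and keeps 100.
Round 5 (the seller proposes): the buyer can get 100 next round, worth 0.83 × 100 = 83 now; the seller offers that and keeps 17.
Round 4 (the buyer proposes): the seller can get 17 next round, worth 0.83 × 17 = 14.11 now. The buyer offers 14.11 and keeps 100 − 14.11 = 85.89.
Round 3 (the seller proposes): the buyer can get 85.89 next round, worth 0.83 × 85.89 = 71.2887 now, so the seller offers 71.2887, keeping 28.7113.
Round 2 (the buyer proposes): the seller can get 28.7113 next round, worth 0.83 × 28.7113 = 23.830379 now. The buyer offers 23.830379 and keeps 100 − 23.830379 = 76.169621.
Round 1 (the seller proposes): the buyer can get 76.169621 next round, worth 0.83 × 76.169621 = 63.22078543 now. The seller offers 63.22078543 and keeps 100 − 63.22078543 = 36.77921457.

63.22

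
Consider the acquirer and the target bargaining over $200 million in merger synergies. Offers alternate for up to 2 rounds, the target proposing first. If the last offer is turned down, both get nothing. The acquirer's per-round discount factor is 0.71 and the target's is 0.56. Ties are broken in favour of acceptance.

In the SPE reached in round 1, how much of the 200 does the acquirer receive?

Solve by backward induction from round 2.
Round 2 (the acquirer proposes): rejection yields 0 for the target; the acquirer offers 0 and keeps 200.
Round 1 (the target proposes): the acquirer can get 200 next round, worth 0.71 × 200 = 142 now, so the target offers 142, keeping 58.

142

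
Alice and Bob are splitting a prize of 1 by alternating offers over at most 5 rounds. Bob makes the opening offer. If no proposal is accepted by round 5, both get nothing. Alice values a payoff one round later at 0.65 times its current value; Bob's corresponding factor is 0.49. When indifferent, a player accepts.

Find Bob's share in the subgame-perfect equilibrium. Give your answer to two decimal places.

0.56

Round 5 (Bob proposes): Alice will accept anything ≥ 0, so Bob offers 0 and keeps 1.
Round 4 (Alice proposes): Bob can get 1 next round, worth 0.49 × 1 = 0.49 now; Alice offers that and keeps 0.51.
Round 3 (Bob proposes): Alice can get 0.51 next round, worth 0.65 × 0.51 = 0.3315 now; Bob offers that and keeps 0.6685.
Round 2 (Alice proposes): Bob can get 0.6685 next round, worth 0.49 × 0.6685 = 0.327565 now, so Alice offers 0.327565, keeping 0.672435.
Round 1 (Bob proposes): Alice can get 0.672435 next round, worth 0.65 × 0.672435 = 0.43708275 now; Bob offers that and keeps 0.56291725.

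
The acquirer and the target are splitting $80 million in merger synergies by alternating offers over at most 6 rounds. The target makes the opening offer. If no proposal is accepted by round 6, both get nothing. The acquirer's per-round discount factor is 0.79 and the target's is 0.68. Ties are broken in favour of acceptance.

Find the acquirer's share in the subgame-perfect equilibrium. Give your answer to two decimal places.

Solve by backward induction from round 6.
Round 6 (the acquirer proposes): rejection yields 0 for the target; the acquirer offers 0 and keeps 80.
Round 5 (the target proposes): the acquirer can get 80 next round, worth 0.79 × 80 = 63.2 now. The target offers 63.2 and keeps 80 − 63.2 = 16.8.
Round 4 (the acquirer proposes): the target can get 16.8 next round, worth 0.68 × 16.8 = 11.424 now; the acquirer offers that and keeps 68.576.
Round 3 (the target proposes): the acquirer can get 68.576 next round, worth 0.79 × 68.576 = 54.17504 now, so the target offers 54.17504, keeping 25.82496.
Round 2 (the acquirer proposes): the target can get 25.82496 next round, worth 0.68 × 25.82496 = 17.5609728 now. The acquirer offers 17.5609728 and keeps 80 − 17.5609728 = 62.4390272.
Round 1 (the target proposes): the acquirer can get 62.4390272 next round, worth 0.79 × 62.4390272 = 49.326831488 now; the target offers that and keeps 30.673168512.

49.33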